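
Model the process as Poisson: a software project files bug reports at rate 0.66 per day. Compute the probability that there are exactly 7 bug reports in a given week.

0.0878

Over the interval, μ = 0.66 × 7 = 4.62 (a week = 7 days).
P(N = 7) = e^(−μ) μ^7/7! = e^(−4.62) · 4.62^7/5040 ≈ 0.0878.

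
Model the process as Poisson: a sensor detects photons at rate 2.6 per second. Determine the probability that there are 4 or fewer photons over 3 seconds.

0.1117

Over the interval, μ = 2.6 × 3 = 7.8 (3 seconds).
P(N ≤ 4) = Σ_{j=0}^{4} e^(−μ) μ^j/j! ≈ 0.1117.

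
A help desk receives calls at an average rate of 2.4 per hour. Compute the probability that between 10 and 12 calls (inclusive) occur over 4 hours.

0.3190

Over the interval, μ = 2.4 × 4 = 9.6 (4 hours).
P(10 ≤ N ≤ 12) = Σ_{j=10}^{12} e^(−9.6) · 9.6^j/j! ≈ 0.3190.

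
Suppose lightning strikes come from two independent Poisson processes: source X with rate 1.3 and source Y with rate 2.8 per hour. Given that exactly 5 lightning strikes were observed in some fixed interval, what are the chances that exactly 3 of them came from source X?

Given the total, each event is independently from source X with probability p = λ_X/(λ_X+λ_Y) = 1.3/4.1 ≈ 0.3171.
So K ~ Binomial(5, 1.3/4.1): P(K = 3) = C(5,3) · (1.3/4.1)^3 · (2.8/4.1)^2 ≈ 0.1487.

0.1487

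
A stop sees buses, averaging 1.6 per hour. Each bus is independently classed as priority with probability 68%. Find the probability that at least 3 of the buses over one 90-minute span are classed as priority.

0.2249

Thinning: the buses that are classed as priority themselves form a Poisson process with rate 0.68 × 1.6 = 1.088 per hour.
Over the interval, μ = 1.088 × 1.5 = 1.632 (a 90-minute span = 1.5 hours).
P(N ≥ 3) = 1 − P(N ≤ 2) ≈ 0.2249.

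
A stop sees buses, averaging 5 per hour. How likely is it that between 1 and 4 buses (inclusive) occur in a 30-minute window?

0.8091

Over the interval, μ = 5 × 0.5 = 2.5 (a 30-minute window = 0.5 hours).
P(1 ≤ N ≤ 4) = Σ_{j=1}^{4} e^(−2.5) · 2.5^j/j! ≈ 0.8091.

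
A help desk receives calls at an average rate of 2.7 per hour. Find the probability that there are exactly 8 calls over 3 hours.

0.1395

Over the interval, μ = 2.7 × 3 = 8.1 (3 hours).
P(N = 8) = e^(−μ) μ^8/8! = e^(−8.1) · 8.1^8/40320 ≈ 0.1395.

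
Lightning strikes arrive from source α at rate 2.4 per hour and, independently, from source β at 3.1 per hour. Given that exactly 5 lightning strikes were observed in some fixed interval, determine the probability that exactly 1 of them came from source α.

Given the total, each event is independently from source α with probability p = λ_α/(λ_α+λ_β) = 2.4/5.5 ≈ 0.4364.
So K ~ Binomial(5, 2.4/5.5): P(K = 1) = C(5,1) · (2.4/5.5)^1 · (3.1/5.5)^4 ≈ 0.2202.

0.2202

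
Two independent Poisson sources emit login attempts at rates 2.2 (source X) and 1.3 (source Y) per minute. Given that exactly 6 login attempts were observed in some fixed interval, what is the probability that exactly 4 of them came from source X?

0.3230

Given the total, each event is independently from source X with probability p = λ_X/(λ_X+λ_Y) = 2.2/3.5 ≈ 0.6286.
So K ~ Binomial(6, 2.2/3.5): P(K = 4) = C(6,4) · (2.2/3.5)^4 · (1.3/3.5)^2 ≈ 0.3230.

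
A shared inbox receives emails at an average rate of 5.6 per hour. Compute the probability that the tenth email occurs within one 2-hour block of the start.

0.6808

Over the interval, μ = 5.6 × 2 = 11.2 (a 2-hour block = 2 hours).
The tenth arrival falls in the interval iff at least 10 events occur there: P(S_10 ≤ t) = P(N ≥ 10) = 1 − P(N ≤ 9) ≈ 0.6808.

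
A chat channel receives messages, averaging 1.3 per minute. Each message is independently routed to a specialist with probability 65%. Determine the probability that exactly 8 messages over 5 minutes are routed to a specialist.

0.0368

Thinning: the messages that are routed to a specialist themselves form a Poisson process with rate 0.65 × 1.3 = 0.845 per minute.
Over the interval, μ = 0.845 × 5 = 4.225 (5 minutes).
P(N = 8) = e^(−4.225) · 4.225^8/8! ≈ 0.0368.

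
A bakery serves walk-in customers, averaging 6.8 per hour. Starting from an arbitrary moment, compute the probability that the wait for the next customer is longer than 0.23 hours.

0.2093

The wait for the next event is exponential with rate λ = 6.8 per hour.
P(T > 0.23) = e^(−λt) = e^(−6.8 × 0.23) = e^(−1.564) ≈ 0.2093.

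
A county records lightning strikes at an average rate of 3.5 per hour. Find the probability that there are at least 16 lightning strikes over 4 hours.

0.3306

Over the interval, μ = 3.5 × 4 = 14 (4 hours).
P(N ≥ 16) = 1 − P(N ≤ 15) = 1 − Σ_{j=0}^{15} e^(−μ) μ^j/j! ≈ 0.3306.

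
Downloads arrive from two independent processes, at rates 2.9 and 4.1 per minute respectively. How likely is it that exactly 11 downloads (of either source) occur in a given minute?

0.0452

Independent Poisson processes superpose: combined rate λ = 2.9 + 4.1 = 7 per minute.
So μ = 7.
P(N = 11) = e^(−7) · 7^11/11! ≈ 0.0452.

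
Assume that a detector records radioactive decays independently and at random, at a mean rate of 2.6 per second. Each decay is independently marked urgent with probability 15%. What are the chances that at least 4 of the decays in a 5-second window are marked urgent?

0.1340

Thinning: the decays that are marked urgent themselves form a Poisson process with rate 0.15 × 2.6 = 0.39 per second.
Over the interval, μ = 0.39 × 5 = 1.95 (a 5-second window = 5 seconds).
P(N ≥ 4) = 1 − P(N ≤ 3) ≈ 0.1340.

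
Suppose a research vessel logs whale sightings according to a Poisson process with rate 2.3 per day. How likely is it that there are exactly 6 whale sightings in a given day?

With mean μ = 2.3 per day,
P(N = 6) = e^(−μ) μ^6/6! = e^(−2.3) · 2.3^6/720 ≈ 0.0206.

0.0206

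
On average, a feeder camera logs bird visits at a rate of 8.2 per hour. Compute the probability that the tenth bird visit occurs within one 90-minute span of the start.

Over the interval, μ = 8.2 × 1.5 = 12.3 (a 90-minute span = 1.5 hours).
The tenth arrival falls in the interval iff at least 10 events occur there: P(S_10 ≤ t) = P(N ≥ 10) = 1 − P(N ≤ 9) ≈ 0.7828.

0.7828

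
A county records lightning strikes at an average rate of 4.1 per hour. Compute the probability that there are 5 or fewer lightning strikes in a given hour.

0.7693

With mean μ = 4.1 per hour,
P(N ≤ 5) = Σ_{j=0}^{5} e^(−μ) μ^j/j! ≈ 0.7693.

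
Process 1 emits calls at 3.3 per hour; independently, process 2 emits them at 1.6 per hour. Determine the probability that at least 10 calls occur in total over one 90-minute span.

Independent Poisson processes superpose: combined rate λ = 3.3 + 1.6 = 4.9 per hour.
Over the interval, μ = 4.9 × 1.5 = 7.35 (a 90-minute span = 1.5 hours).
P(N ≥ 10) = 1 − P(N ≤ 9) ≈ 0.2067.

0.2067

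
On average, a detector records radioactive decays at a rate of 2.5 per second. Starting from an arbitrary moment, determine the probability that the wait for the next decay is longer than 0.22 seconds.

The wait for the next event is exponential with rate λ = 2.5 per second.
P(T > 0.22) = e^(−λt) = e^(−2.5 × 0.22) = e^(−0.55) ≈ 0.5769.

0.5769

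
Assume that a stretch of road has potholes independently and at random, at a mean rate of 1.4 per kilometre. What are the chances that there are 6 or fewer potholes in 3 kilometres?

0.8675

Over the interval, μ = 1.4 × 3 = 4.2 (3 kilometres).
P(N ≤ 6) = Σ_{j=0}^{6} e^(−μ) μ^j/j! ≈ 0.8675.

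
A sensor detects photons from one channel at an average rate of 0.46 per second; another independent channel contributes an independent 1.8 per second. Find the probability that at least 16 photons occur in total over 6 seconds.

Independent Poisson processes superpose: combined rate λ = 0.46 + 1.8 = 2.26 per second.
Over the interval, μ = 2.26 × 6 = 13.56 (6 seconds).
P(N ≥ 16) = 1 − P(N ≤ 15) ≈ 0.2879.

0.2879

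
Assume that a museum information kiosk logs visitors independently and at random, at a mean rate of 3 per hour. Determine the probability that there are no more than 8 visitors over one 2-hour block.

Over the interval, μ = 3 × 2 = 6 (a 2-hour block = 2 hours).
P(N ≤ 8) = Σ_{j=0}^{8} e^(−μ) μ^j/j! ≈ 0.8472.

0.8472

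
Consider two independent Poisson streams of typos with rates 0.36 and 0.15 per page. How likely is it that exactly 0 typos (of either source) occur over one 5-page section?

Independent Poisson processes superpose: combined rate λ = 0.36 + 0.15 = 0.51 per page.
Over the interval, μ = 0.51 × 5 = 2.55 (a 5-page section = 5 pages).
P(N = 0) = e^(−2.55) · 2.55^0/0! ≈ 0.0781.

0.0781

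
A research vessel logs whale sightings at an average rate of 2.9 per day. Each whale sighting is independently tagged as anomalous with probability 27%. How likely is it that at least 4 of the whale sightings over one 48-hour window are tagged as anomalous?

Thinning: the whale sightings that are tagged as anomalous themselves form a Poisson process with rate 0.27 × 2.9 = 0.783 per day.
Over the interval, μ = 0.783 × 2 = 1.566 (a 48-hour window = 2 days).
P(N ≥ 4) = 1 − P(N ≤ 3) ≈ 0.0742.

0.0742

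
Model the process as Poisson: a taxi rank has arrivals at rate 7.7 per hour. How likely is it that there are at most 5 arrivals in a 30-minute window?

0.8081

Over the interval, μ = 7.7 × 0.5 = 3.85 (a 30-minute window = 0.5 hours).
P(N ≤ 5) = Σ_{j=0}^{5} e^(−μ) μ^j/j! ≈ 0.8081.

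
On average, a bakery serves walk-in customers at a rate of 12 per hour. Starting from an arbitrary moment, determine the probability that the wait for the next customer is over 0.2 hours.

0.0907

The wait for the next event is exponential with rate λ = 12 per hour.
P(T > 0.2) = e^(−λt) = e^(−12 × 0.2) = e^(−2.4) ≈ 0.0907.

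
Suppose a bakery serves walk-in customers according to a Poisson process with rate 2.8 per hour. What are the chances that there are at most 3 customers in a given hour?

With mean μ = 2.8 per hour,
P(N ≤ 3) = Σ_{j=0}^{3} e^(−μ) μ^j/j! ≈ 0.6919.

0.6919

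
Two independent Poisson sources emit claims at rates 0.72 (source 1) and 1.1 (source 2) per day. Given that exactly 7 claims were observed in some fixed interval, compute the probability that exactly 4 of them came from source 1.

Given the total, each event is independently from source 1 with probability p = λ_1/(λ_1+λ_2) = 0.72/1.82 ≈ 0.3956.
So K ~ Binomial(7, 0.72/1.82): P(K = 4) = C(7,4) · (0.72/1.82)^4 · (1.1/1.82)^3 ≈ 0.1893.

0.1893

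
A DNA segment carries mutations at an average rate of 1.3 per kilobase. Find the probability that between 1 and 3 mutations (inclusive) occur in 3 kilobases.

0.4330

Over the interval, μ = 1.3 × 3 = 3.9 (3 kilobases).
P(1 ≤ N ≤ 3) = Σ_{j=1}^{3} e^(−3.9) · 3.9^j/j! ≈ 0.4330.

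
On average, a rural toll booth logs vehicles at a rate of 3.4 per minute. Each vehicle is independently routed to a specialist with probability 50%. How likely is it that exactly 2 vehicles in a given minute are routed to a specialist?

0.2640

Thinning: the vehicles that are routed to a specialist themselves form a Poisson process with rate 0.5 × 3.4 = 1.7 per minute.
So μ = 1.7.
P(N = 2) = e^(−1.7) · 1.7^2/2! ≈ 0.2640.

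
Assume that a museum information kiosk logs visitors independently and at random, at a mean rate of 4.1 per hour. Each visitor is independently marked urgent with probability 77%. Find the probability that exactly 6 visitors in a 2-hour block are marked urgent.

Thinning: the visitors that are marked urgent themselves form a Poisson process with rate 0.77 × 4.1 = 3.157 per hour.
Over the interval, μ = 3.157 × 2 = 6.314 (a 2-hour block = 2 hours).
P(N = 6) = e^(−6.314) · 6.314^6/6! ≈ 0.1594.

0.1594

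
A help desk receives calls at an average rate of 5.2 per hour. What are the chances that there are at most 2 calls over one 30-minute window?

Over the interval, μ = 5.2 × 0.5 = 2.6 (a 30-minute window = 0.5 hours).
P(N ≤ 2) = Σ_{j=0}^{2} e^(−μ) μ^j/j! ≈ 0.5184.

0.5184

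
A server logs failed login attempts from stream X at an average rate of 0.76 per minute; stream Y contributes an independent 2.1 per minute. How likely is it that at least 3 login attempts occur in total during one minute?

0.5447

Independent Poisson processes superpose: combined rate λ = 0.76 + 2.1 = 2.86 per minute.
So μ = 2.86.
P(N ≥ 3) = 1 − P(N ≤ 2) ≈ 0.5447.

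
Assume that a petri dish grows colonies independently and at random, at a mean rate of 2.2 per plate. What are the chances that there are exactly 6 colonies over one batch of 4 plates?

0.0972

Over the interval, μ = 2.2 × 4 = 8.8 (a batch of 4 plates = 4 plates).
P(N = 6) = e^(−μ) μ^6/6! = e^(−8.8) · 8.8^6/720 ≈ 0.0972.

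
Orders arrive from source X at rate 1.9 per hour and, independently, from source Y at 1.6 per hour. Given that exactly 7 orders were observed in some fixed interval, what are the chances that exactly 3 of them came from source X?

Given the total, each event is independently from source X with probability p = λ_X/(λ_X+λ_Y) = 1.9/3.5 ≈ 0.5429.
So K ~ Binomial(7, 1.9/3.5): P(K = 3) = C(7,3) · (1.9/3.5)^3 · (1.6/3.5)^4 ≈ 0.2445.

0.2445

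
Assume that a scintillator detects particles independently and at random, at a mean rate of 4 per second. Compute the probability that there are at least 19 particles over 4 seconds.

0.2577

Over the interval, μ = 4 × 4 = 16 (4 seconds).
P(N ≥ 19) = 1 − P(N ≤ 18) = 1 − Σ_{j=0}^{18} e^(−μ) μ^j/j! ≈ 0.2577.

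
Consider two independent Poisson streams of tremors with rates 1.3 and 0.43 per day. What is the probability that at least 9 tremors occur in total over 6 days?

Independent Poisson processes superpose: combined rate λ = 1.3 + 0.43 = 1.73 per day.
Over the interval, μ = 1.73 × 6 = 10.38 (6 days).
P(N ≥ 9) = 1 − P(N ≤ 8) ≈ 0.7083.

0.7083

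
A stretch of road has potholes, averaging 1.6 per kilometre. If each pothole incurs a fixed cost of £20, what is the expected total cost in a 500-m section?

E[N] = 1.6 × 0.5 = 0.8 (a 500-m section = 0.5 kilometres); E[cost] = 0.8 × £20 = £16.

£16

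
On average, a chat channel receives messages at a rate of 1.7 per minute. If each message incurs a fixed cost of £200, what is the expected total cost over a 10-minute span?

£3400

E[N] = 1.7 × 10 = 17 (a 10-minute span = 10 minutes); E[cost] = 17 × £200 = £3400.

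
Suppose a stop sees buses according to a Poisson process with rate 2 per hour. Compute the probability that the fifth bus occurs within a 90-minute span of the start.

Over the interval, μ = 2 × 1.5 = 3 (a 90-minute span = 1.5 hours).
The fifth arrival falls in the interval iff at least 5 events occur there: P(S_5 ≤ t) = P(N ≥ 5) = 1 − P(N ≤ 4) ≈ 0.1847.

0.1847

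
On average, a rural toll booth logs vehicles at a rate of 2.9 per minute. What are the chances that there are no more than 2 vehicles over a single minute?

0.4460

With mean μ = 2.9 per minute,
P(N ≤ 2) = Σ_{j=0}^{2} e^(−μ) μ^j/j! ≈ 0.4460.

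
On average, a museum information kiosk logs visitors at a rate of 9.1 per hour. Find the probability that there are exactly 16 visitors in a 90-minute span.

Over the interval, μ = 9.1 × 1.5 = 13.65 (a 90-minute span = 1.5 hours).
P(N = 16) = e^(−μ) μ^16/16! = e^(−13.65) · 13.65^16/20922789888000 ≈ 0.0819.

0.0819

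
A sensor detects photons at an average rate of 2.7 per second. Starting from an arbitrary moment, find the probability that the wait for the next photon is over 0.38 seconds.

The wait for the next event is exponential with rate λ = 2.7 per second.
P(T > 0.38) = e^(−λt) = e^(−2.7 × 0.38) = e^(−1.026) ≈ 0.3584.

0.3584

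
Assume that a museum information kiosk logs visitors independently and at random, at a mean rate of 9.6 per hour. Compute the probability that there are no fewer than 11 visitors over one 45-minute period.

Over the interval, μ = 9.6 × 0.75 = 7.2 (a 45-minute period = 0.75 hours).
P(N ≥ 11) = 1 − P(N ≤ 10) = 1 − Σ_{j=0}^{10} e^(−μ) μ^j/j! ≈ 0.1133.

0.1133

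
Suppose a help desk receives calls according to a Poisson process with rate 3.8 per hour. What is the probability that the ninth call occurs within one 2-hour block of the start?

0.3518

Over the interval, μ = 3.8 × 2 = 7.6 (a 2-hour block = 2 hours).
The ninth arrival falls in the interval iff at least 9 events occur there: P(S_9 ≤ t) = P(N ≥ 9) = 1 − P(N ≤ 8) ≈ 0.3518.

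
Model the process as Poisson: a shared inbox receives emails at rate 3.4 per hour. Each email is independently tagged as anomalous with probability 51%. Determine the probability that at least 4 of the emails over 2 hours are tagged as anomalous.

Thinning: the emails that are tagged as anomalous themselves form a Poisson process with rate 0.51 × 3.4 = 1.734 per hour.
Over the interval, μ = 1.734 × 2 = 3.468 (2 hours).
P(N ≥ 4) = 1 − P(N ≤ 3) ≈ 0.4564.

0.4564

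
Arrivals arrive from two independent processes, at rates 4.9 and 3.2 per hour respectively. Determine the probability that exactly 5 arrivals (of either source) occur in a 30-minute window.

Independent Poisson processes superpose: combined rate λ = 4.9 + 3.2 = 8.1 per hour.
Over the interval, μ = 8.1 × 0.5 = 4.05 (a 30-minute window = 0.5 hours).
P(N = 5) = e^(−4.05) · 4.05^5/5! ≈ 0.1582.

0.1582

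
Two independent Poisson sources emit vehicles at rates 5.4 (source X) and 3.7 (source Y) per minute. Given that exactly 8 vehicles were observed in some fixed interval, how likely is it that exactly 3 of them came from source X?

Given the total, each event is independently from source X with probability p = λ_X/(λ_X+λ_Y) = 5.4/9.1 ≈ 0.5934.
So K ~ Binomial(8, 5.4/9.1): P(K = 3) = C(8,3) · (5.4/9.1)^3 · (3.7/9.1)^5 ≈ 0.1300.

0.1300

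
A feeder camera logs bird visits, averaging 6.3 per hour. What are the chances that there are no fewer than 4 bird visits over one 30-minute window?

0.3863

Over the interval, μ = 6.3 × 0.5 = 3.15 (a 30-minute window = 0.5 hours).
P(N ≥ 4) = 1 − P(N ≤ 3) = 1 − Σ_{j=0}^{3} e^(−μ) μ^j/j! ≈ 0.3863.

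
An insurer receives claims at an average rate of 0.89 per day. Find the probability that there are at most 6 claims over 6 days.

0.7110

Over the interval, μ = 0.89 × 6 = 5.34 (6 days).
P(N ≤ 6) = Σ_{j=0}^{6} e^(−μ) μ^j/j! ≈ 0.7110.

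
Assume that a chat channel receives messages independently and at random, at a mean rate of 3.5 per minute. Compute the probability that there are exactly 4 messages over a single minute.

0.1888

With mean μ = 3.5 per minute,
P(N = 4) = e^(−μ) μ^4/4! = e^(−3.5) · 3.5^4/24 ≈ 0.1888.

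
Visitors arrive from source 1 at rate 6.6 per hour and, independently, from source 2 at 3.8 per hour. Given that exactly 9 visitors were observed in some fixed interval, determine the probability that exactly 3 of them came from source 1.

0.0511

Given the total, each event is independently from source 1 with probability p = λ_1/(λ_1+λ_2) = 6.6/10.4 ≈ 0.6346.
So K ~ Binomial(9, 6.6/10.4): P(K = 3) = C(9,3) · (6.6/10.4)^3 · (3.8/10.4)^6 ≈ 0.0511.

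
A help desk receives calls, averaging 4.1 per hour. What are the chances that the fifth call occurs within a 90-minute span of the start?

0.7345

Over the interval, μ = 4.1 × 1.5 = 6.15 (a 90-minute span = 1.5 hours).
The fifth arrival falls in the interval iff at least 5 events occur there: P(S_5 ≤ t) = P(N ≥ 5) = 1 − P(N ≤ 4) ≈ 0.7345.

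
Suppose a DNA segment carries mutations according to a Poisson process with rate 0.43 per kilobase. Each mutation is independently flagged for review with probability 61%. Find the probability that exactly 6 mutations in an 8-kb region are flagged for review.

0.0145

Thinning: the mutations that are flagged for review themselves form a Poisson process with rate 0.61 × 0.43 = 0.2623 per kilobase.
Over the interval, μ = 0.2623 × 8 = 2.0984 (an 8-kb region = 8 kilobases).
P(N = 6) = e^(−2.0984) · 2.0984^6/6! ≈ 0.0145.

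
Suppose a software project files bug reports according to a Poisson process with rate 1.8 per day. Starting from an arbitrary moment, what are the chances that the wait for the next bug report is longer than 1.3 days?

The wait for the next event is exponential with rate λ = 1.8 per day.
P(T > 1.3) = e^(−λt) = e^(−1.8 × 1.3) = e^(−2.34) ≈ 0.0963.

0.0963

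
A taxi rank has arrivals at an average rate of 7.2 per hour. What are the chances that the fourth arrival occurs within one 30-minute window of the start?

0.4848

Over the interval, μ = 7.2 × 0.5 = 3.6 (a 30-minute window = 0.5 hours).
The fourth arrival falls in the interval iff at least 4 events occur there: P(S_4 ≤ t) = P(N ≥ 4) = 1 − P(N ≤ 3) ≈ 0.4848.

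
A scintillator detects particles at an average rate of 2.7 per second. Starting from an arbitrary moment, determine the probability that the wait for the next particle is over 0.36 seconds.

The wait for the next event is exponential with rate λ = 2.7 per second.
P(T > 0.36) = e^(−λt) = e^(−2.7 × 0.36) = e^(−0.972) ≈ 0.3783.

0.3783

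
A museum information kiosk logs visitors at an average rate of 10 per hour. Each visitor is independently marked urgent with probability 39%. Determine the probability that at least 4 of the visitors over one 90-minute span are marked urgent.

0.8349

Thinning: the visitors that are marked urgent themselves form a Poisson process with rate 0.39 × 10 = 3.9 per hour.
Over the interval, μ = 3.9 × 1.5 = 5.85 (a 90-minute span = 1.5 hours).
P(N ≥ 4) = 1 − P(N ≤ 3) ≈ 0.8349.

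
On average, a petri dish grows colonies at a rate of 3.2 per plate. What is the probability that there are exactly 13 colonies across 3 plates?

Over the interval, μ = 3.2 × 3 = 9.6 (3 plates).
P(N = 13) = e^(−μ) μ^13/13! = e^(−9.6) · 9.6^13/6227020800 ≈ 0.0640.

0.0640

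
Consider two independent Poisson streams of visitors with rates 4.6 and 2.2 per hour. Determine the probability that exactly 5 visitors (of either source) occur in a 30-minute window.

0.1264

Independent Poisson processes superpose: combined rate λ = 4.6 + 2.2 = 6.8 per hour.
Over the interval, μ = 6.8 × 0.5 = 3.4 (a 30-minute window = 0.5 hours).
P(N = 5) = e^(−3.4) · 3.4^5/5! ≈ 0.1264.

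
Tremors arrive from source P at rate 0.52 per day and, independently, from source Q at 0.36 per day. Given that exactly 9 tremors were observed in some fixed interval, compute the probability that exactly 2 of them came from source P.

Given the total, each event is independently from source P with probability p = λ_P/(λ_P+λ_Q) = 0.52/0.88 ≈ 0.5909.
So K ~ Binomial(9, 0.52/0.88): P(K = 2) = C(9,2) · (0.52/0.88)^2 · (0.36/0.88)^7 ≈ 0.0241.

0.0241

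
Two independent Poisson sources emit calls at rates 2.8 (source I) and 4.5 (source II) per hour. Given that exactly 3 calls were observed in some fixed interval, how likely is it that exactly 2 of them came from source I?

0.2721

Given the total, each event is independently from source I with probability p = λ_I/(λ_I+λ_II) = 2.8/7.3 ≈ 0.3836.
So K ~ Binomial(3, 2.8/7.3): P(K = 2) = C(3,2) · (2.8/7.3)^2 · (4.5/7.3)^1 ≈ 0.2721.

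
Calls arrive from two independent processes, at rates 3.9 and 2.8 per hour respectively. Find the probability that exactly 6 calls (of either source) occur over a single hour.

0.1546

Independent Poisson processes superpose: combined rate λ = 3.9 + 2.8 = 6.7 per hour.
So μ = 6.7.
P(N = 6) = e^(−6.7) · 6.7^6/6! ≈ 0.1546.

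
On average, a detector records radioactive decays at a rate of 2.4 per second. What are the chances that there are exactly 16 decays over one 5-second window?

0.0543

Over the interval, μ = 2.4 × 5 = 12 (a 5-second window = 5 seconds).
P(N = 16) = e^(−μ) μ^16/16! = e^(−12) · 12^16/20922789888000 ≈ 0.0543.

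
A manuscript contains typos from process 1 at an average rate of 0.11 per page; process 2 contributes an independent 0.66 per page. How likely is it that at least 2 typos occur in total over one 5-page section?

0.8968

Independent Poisson processes superpose: combined rate λ = 0.11 + 0.66 = 0.77 per page.
Over the interval, μ = 0.77 × 5 = 3.85 (a 5-page section = 5 pages).
P(N ≥ 2) = 1 − P(N ≤ 1) ≈ 0.8968.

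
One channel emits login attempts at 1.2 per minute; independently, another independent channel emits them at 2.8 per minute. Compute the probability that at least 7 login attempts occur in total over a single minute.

0.1107

Independent Poisson processes superpose: combined rate λ = 1.2 + 2.8 = 4 per minute.
So μ = 4.
P(N ≥ 7) = 1 − P(N ≤ 6) ≈ 0.1107.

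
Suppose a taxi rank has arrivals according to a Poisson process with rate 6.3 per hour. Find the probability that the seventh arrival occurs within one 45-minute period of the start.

Over the interval, μ = 6.3 × 0.75 = 4.725 (a 45-minute period = 0.75 hours).
The seventh arrival falls in the interval iff at least 7 events occur there: P(S_7 ≤ t) = P(N ≥ 7) = 1 − P(N ≤ 6) ≈ 0.1988.

0.1988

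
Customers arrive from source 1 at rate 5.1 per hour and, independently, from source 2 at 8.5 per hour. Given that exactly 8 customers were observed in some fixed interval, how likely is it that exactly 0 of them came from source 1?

Given the total, each event is independently from source 1 with probability p = λ_1/(λ_1+λ_2) = 5.1/13.6 = 0.3750.
So K ~ Binomial(8, 5.1/13.6): P(K = 0) = C(8,0) · (5.1/13.6)^0 · (8.5/13.6)^8 ≈ 0.0233.

0.0233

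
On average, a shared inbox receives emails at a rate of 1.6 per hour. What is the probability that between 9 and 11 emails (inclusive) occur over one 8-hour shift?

0.2645

Over the interval, μ = 1.6 × 8 = 12.8 (an 8-hour shift = 8 hours).
P(9 ≤ N ≤ 11) = Σ_{j=9}^{11} e^(−12.8) · 12.8^j/j! ≈ 0.2645.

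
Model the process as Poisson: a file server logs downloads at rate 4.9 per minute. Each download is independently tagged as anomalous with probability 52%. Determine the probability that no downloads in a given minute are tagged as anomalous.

0.0782

Thinning: the downloads that are tagged as anomalous themselves form a Poisson process with rate 0.52 × 4.9 = 2.548 per minute.
So μ = 2.548.
P(N = 0) = e^(−2.548) · 2.548^0/0! ≈ 0.0782.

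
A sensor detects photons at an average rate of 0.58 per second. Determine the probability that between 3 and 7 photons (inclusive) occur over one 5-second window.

0.5442

Over the interval, μ = 0.58 × 5 = 2.9 (a 5-second window = 5 seconds).
P(3 ≤ N ≤ 7) = Σ_{j=3}^{7} e^(−2.9) · 2.9^j/j! ≈ 0.5442.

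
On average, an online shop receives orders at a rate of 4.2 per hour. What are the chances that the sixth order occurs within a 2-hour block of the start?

Over the interval, μ = 4.2 × 2 = 8.4 (a 2-hour block = 2 hours).
The sixth arrival falls in the interval iff at least 6 events occur there: P(S_6 ≤ t) = P(N ≥ 6) = 1 − P(N ≤ 5) ≈ 0.8427.

0.8427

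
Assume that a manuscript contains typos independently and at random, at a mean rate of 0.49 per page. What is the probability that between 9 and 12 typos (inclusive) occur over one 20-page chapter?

Over the interval, μ = 0.49 × 20 = 9.8 (a 20-page chapter = 20 pages).
P(9 ≤ N ≤ 12) = Σ_{j=9}^{12} e^(−9.8) · 9.8^j/j! ≈ 0.4543.

0.4543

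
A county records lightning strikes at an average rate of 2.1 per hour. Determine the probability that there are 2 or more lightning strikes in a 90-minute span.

Over the interval, μ = 2.1 × 1.5 = 3.15 (a 90-minute span = 1.5 hours).
P(N ≥ 2) = 1 − P(N ≤ 1) = 1 − Σ_{j=0}^{1} e^(−μ) μ^j/j! ≈ 0.8222.

0.8222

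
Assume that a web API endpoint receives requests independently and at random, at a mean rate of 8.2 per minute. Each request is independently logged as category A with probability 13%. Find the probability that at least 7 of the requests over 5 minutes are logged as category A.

Thinning: the requests that are logged as category A themselves form a Poisson process with rate 0.13 × 8.2 = 1.066 per minute.
Over the interval, μ = 1.066 × 5 = 5.33 (5 minutes).
P(N ≥ 7) = 1 − P(N ≤ 6) ≈ 0.2875.

0.2875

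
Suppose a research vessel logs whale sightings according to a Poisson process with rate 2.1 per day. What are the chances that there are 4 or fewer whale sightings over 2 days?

0.5898

Over the interval, μ = 2.1 × 2 = 4.2 (2 days).
P(N ≤ 4) = Σ_{j=0}^{4} e^(−μ) μ^j/j! ≈ 0.5898.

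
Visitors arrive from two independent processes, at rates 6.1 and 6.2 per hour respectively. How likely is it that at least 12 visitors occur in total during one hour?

Independent Poisson processes superpose: combined rate λ = 6.1 + 6.2 = 12.3 per hour.
So μ = 12.3.
P(N ≥ 12) = 1 − P(N ≤ 11) ≈ 0.5722.

0.5722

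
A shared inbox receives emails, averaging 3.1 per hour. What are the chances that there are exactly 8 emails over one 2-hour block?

0.1099

Over the interval, μ = 3.1 × 2 = 6.2 (a 2-hour block = 2 hours).
P(N = 8) = e^(−μ) μ^8/8! = e^(−6.2) · 6.2^8/40320 ≈ 0.1099.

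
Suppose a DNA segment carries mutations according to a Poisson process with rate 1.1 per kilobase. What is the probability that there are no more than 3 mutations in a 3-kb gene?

0.5803

Over the interval, μ = 1.1 × 3 = 3.3 (a 3-kb gene = 3 kilobases).
P(N ≤ 3) = Σ_{j=0}^{3} e^(−μ) μ^j/j! ≈ 0.5803.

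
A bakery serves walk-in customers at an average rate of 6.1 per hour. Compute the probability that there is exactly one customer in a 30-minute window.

0.1444

Over the interval, μ = 6.1 × 0.5 = 3.05 (a 30-minute window = 0.5 hours).
P(N = 1) = e^(−μ) μ^1/1! = e^(−3.05) · 3.05^1/1 ≈ 0.1444.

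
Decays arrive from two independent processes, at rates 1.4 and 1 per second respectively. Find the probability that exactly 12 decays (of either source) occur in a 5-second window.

0.1144

Independent Poisson processes superpose: combined rate λ = 1.4 + 1 = 2.4 per second.
Over the interval, μ = 2.4 × 5 = 12 (a 5-second window = 5 seconds).
P(N = 12) = e^(−12) · 12^12/12! ≈ 0.1144.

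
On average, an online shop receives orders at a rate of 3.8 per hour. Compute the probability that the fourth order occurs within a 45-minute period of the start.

0.3192

Over the interval, μ = 3.8 × 0.75 = 2.85 (a 45-minute period = 0.75 hours).
The fourth arrival falls in the interval iff at least 4 events occur there: P(S_4 ≤ t) = P(N ≥ 4) = 1 − P(N ≤ 3) ≈ 0.3192.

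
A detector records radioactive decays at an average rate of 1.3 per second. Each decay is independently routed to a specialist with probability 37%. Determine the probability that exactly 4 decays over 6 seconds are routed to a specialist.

Thinning: the decays that are routed to a specialist themselves form a Poisson process with rate 0.37 × 1.3 = 0.481 per second.
Over the interval, μ = 0.481 × 6 = 2.886 (6 seconds).
P(N = 4) = e^(−2.886) · 2.886^4/4! ≈ 0.1613.

0.1613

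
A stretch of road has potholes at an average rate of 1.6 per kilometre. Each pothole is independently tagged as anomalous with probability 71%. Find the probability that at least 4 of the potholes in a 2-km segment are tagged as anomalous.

0.1950

Thinning: the potholes that are tagged as anomalous themselves form a Poisson process with rate 0.71 × 1.6 = 1.136 per kilometre.
Over the interval, μ = 1.136 × 2 = 2.272 (a 2-km segment = 2 kilometres).
P(N ≥ 4) = 1 − P(N ≤ 3) ≈ 0.1950.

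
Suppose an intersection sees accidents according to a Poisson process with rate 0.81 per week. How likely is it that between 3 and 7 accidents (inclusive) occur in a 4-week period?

0.6104

Over the interval, μ = 0.81 × 4 = 3.24 (a 4-week period = 4 weeks).
P(3 ≤ N ≤ 7) = Σ_{j=3}^{7} e^(−3.24) · 3.24^j/j! ≈ 0.6104.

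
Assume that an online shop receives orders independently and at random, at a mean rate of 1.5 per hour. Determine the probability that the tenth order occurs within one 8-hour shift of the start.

Over the interval, μ = 1.5 × 8 = 12 (an 8-hour shift = 8 hours).
The tenth arrival falls in the interval iff at least 10 events occur there: P(S_10 ≤ t) = P(N ≥ 10) = 1 − P(N ≤ 9) ≈ 0.7576.

0.7576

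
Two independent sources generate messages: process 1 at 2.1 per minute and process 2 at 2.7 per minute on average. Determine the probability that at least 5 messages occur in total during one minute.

Independent Poisson processes superpose: combined rate λ = 2.1 + 2.7 = 4.8 per minute.
So μ = 4.8.
P(N ≥ 5) = 1 − P(N ≤ 4) ≈ 0.5237.

0.5237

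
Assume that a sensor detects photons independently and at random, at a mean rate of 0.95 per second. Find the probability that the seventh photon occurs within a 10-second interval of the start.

0.8351

Over the interval, μ = 0.95 × 10 = 9.5 (a 10-second interval = 10 seconds).
The seventh arrival falls in the interval iff at least 7 events occur there: P(S_7 ≤ t) = P(N ≥ 7) = 1 − P(N ≤ 6) ≈ 0.8351.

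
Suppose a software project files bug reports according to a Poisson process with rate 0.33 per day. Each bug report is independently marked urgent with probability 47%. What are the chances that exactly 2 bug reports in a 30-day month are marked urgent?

0.1032

Thinning: the bug reports that are marked urgent themselves form a Poisson process with rate 0.47 × 0.33 = 0.1551 per day.
Over the interval, μ = 0.1551 × 30 = 4.653 (a 30-day month = 30 days).
P(N = 2) = e^(−4.653) · 4.653^2/2! ≈ 0.1032.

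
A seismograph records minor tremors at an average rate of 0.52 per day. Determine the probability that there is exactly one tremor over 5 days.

Over the interval, μ = 0.52 × 5 = 2.6 (5 days).
P(N = 1) = e^(−μ) μ^1/1! = e^(−2.6) · 2.6^1/1 ≈ 0.1931.

0.1931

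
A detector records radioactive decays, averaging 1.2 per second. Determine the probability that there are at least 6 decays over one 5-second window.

0.5543

Over the interval, μ = 1.2 × 5 = 6 (a 5-second window = 5 seconds).
P(N ≥ 6) = 1 − P(N ≤ 5) = 1 − Σ_{j=0}^{5} e^(−μ) μ^j/j! ≈ 0.5543.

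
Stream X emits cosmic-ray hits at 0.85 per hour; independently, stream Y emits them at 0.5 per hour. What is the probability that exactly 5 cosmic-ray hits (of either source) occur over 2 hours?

Independent Poisson processes superpose: combined rate λ = 0.85 + 0.5 = 1.35 per hour.
Over the interval, μ = 1.35 × 2 = 2.7 (2 hours).
P(N = 5) = e^(−2.7) · 2.7^5/5! ≈ 0.0804.

0.0804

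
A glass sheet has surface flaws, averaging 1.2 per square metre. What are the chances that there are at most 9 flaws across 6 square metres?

Over the interval, μ = 1.2 × 6 = 7.2 (6 square metres).
P(N ≤ 9) = Σ_{j=0}^{9} e^(−μ) μ^j/j! ≈ 0.8096.

0.8096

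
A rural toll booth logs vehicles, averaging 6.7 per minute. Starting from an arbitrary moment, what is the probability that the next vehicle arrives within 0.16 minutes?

Inter-arrival times are exponential with rate λ = 6.7 per minute.
P(T ≤ 0.16) = 1 − e^(−λt) = 1 − e^(−6.7 × 0.16) = 1 − e^(−1.072) ≈ 0.6577.

0.6577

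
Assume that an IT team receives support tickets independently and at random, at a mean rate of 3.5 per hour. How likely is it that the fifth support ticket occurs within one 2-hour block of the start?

Over the interval, μ = 3.5 × 2 = 7 (a 2-hour block = 2 hours).
The fifth arrival falls in the interval iff at least 5 events occur there: P(S_5 ≤ t) = P(N ≥ 5) = 1 − P(N ≤ 4) ≈ 0.8270.

0.8270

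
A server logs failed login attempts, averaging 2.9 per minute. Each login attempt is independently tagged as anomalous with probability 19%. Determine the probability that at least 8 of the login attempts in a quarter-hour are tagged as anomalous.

0.5834

Thinning: the login attempts that are tagged as anomalous themselves form a Poisson process with rate 0.19 × 2.9 = 0.551 per minute.
Over the interval, μ = 0.551 × 15 = 8.265 (a quarter-hour = 15 minutes).
P(N ≥ 8) = 1 − P(N ≤ 7) ≈ 0.5834.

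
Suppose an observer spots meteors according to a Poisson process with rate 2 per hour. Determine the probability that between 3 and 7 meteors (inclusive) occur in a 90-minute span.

Over the interval, μ = 2 × 1.5 = 3 (a 90-minute span = 1.5 hours).
P(3 ≤ N ≤ 7) = Σ_{j=3}^{7} e^(−3) · 3^j/j! ≈ 0.5649.

0.5649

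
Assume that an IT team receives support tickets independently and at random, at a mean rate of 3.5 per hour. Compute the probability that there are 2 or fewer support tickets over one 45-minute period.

0.5122

Over the interval, μ = 3.5 × 0.75 = 2.625 (a 45-minute period = 0.75 hours).
P(N ≤ 2) = Σ_{j=0}^{2} e^(−μ) μ^j/j! ≈ 0.5122.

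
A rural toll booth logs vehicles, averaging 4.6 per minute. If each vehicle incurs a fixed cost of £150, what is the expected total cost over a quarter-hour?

E[N] = 4.6 × 15 = 69 (a quarter-hour = 15 minutes); E[cost] = 69 × £150 = £10350.

£10350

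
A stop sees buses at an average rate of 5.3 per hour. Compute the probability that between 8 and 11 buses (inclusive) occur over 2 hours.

Over the interval, μ = 5.3 × 2 = 10.6 (2 hours).
P(8 ≤ N ≤ 11) = Σ_{j=8}^{11} e^(−10.6) · 10.6^j/j! ≈ 0.4560.

0.4560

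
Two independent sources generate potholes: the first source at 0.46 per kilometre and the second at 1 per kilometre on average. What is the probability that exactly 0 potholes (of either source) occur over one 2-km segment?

0.0539

Independent Poisson processes superpose: combined rate λ = 0.46 + 1 = 1.46 per kilometre.
Over the interval, μ = 1.46 × 2 = 2.92 (a 2-km segment = 2 kilometres).
P(N = 0) = e^(−2.92) · 2.92^0/0! ≈ 0.0539.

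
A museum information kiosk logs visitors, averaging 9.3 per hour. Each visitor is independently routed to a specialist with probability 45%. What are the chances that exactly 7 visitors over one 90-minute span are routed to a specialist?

Thinning: the visitors that are routed to a specialist themselves form a Poisson process with rate 0.45 × 9.3 = 4.185 per hour.
Over the interval, μ = 4.185 × 1.5 = 6.2775 (a 90-minute span = 1.5 hours).
P(N = 7) = e^(−6.2775) · 6.2775^7/7! ≈ 0.1432.

0.1432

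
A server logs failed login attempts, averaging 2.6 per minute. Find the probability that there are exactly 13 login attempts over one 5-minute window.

0.1099

Over the interval, μ = 2.6 × 5 = 13 (a 5-minute window = 5 minutes).
P(N = 13) = e^(−μ) μ^13/13! = e^(−13) · 13^13/6227020800 ≈ 0.1099.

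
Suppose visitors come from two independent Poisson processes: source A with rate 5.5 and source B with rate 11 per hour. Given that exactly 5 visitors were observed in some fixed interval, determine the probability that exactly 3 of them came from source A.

Given the total, each event is independently from source A with probability p = λ_A/(λ_A+λ_B) = 5.5/16.5 ≈ 0.3333.
So K ~ Binomial(5, 5.5/16.5): P(K = 3) = C(5,3) · (5.5/16.5)^3 · (11/16.5)^2 ≈ 0.1646.

0.1646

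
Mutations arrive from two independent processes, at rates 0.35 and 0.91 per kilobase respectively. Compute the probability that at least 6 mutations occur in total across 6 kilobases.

0.7651

Independent Poisson processes superpose: combined rate λ = 0.35 + 0.91 = 1.26 per kilobase.
Over the interval, μ = 1.26 × 6 = 7.56 (6 kilobases).
P(N ≥ 6) = 1 − P(N ≤ 5) ≈ 0.7651.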